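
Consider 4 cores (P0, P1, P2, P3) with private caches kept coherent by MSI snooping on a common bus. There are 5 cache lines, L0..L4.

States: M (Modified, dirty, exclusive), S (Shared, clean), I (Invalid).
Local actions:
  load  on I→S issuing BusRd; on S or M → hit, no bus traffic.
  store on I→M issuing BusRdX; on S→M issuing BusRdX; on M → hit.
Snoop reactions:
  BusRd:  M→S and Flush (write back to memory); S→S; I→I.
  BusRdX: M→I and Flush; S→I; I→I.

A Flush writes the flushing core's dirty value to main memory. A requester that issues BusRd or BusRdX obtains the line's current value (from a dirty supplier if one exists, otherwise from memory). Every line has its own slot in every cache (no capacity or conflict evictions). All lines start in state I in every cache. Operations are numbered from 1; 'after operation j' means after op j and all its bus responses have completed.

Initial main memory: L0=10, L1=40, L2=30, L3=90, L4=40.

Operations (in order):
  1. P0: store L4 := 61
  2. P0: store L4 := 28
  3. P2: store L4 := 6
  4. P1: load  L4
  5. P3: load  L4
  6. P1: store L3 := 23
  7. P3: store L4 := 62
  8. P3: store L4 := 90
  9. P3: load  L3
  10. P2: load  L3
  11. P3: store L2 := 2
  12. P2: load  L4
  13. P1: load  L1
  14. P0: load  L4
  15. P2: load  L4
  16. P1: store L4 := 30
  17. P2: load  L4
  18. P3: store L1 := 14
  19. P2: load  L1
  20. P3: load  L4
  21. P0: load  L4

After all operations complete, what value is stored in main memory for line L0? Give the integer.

[1] P0: store L4 := 61 | P0:M(61), P1:I, P2:I, P3:I | bus: BusRdX
[2] P0: store L4 := 28 | P0:M(28), P1:I, P2:I, P3:I | bus: none
[3] P2: store L4 := 6 | P0:I, P1:I, P2:M(6), P3:I | bus: BusRdX,Flush
[4] P1: load  L4 | P0:I, P1:S(6), P2:S(6), P3:I | bus: BusRd,Flush
[5] P3: load  L4 | P0:I, P1:S(6), P2:S(6), P3:S(6) | bus: BusRd
[6] P1: store L3 := 23 | P0:I, P1:M(23), P2:I, P3:I | bus: BusRdX
[7] P3: store L4 := 62 | P0:I, P1:I, P2:I, P3:M(62) | bus: BusRdX
[8] P3: store L4 := 90 | P0:I, P1:I, P2:I, P3:M(90) | bus: none
[9] P3: load  L3 | P0:I, P1:S(23), P2:I, P3:S(23) | bus: BusRd,Flush
[10] P2: load  L3 | P0:I, P1:S(23), P2:S(23), P3:S(23) | bus: BusRd
[11] P3: store L2 := 2 | P0:I, P1:I, P2:I, P3:M(2) | bus: BusRdX
[12] P2: load  L4 | P0:I, P1:I, P2:S(90), P3:S(90) | bus: BusRd,Flush
[13] P1: load  L1 | P0:I, P1:S(40), P2:I, P3:I | bus: BusRd
[14] P0: load  L4 | P0:S(90), P1:I, P2:S(90), P3:S(90) | bus: BusRd
[15] P2: load  L4 | P0:S(90), P1:I, P2:S(90), P3:S(90) | bus: none
[16] P1: store L4 := 30 | P0:I, P1:M(30), P2:I, P3:I | bus: BusRdX
[17] P2: load  L4 | P0:I, P1:S(30), P2:S(30), P3:I | bus: BusRd,Flush
[18] P3: store L1 := 14 | P0:I, P1:I, P2:I, P3:M(14) | bus: BusRdX
[19] P2: load  L1 | P0:I, P1:I, P2:S(14), P3:S(14) | bus: BusRd,Flush
[20] P3: load  L4 | P0:I, P1:S(30), P2:S(30), P3:S(30) | bus: BusRd
[21] P0: load  L4 | P0:S(30), P1:S(30), P2:S(30), P3:S(30) | bus: BusRd

memory[L0] = 10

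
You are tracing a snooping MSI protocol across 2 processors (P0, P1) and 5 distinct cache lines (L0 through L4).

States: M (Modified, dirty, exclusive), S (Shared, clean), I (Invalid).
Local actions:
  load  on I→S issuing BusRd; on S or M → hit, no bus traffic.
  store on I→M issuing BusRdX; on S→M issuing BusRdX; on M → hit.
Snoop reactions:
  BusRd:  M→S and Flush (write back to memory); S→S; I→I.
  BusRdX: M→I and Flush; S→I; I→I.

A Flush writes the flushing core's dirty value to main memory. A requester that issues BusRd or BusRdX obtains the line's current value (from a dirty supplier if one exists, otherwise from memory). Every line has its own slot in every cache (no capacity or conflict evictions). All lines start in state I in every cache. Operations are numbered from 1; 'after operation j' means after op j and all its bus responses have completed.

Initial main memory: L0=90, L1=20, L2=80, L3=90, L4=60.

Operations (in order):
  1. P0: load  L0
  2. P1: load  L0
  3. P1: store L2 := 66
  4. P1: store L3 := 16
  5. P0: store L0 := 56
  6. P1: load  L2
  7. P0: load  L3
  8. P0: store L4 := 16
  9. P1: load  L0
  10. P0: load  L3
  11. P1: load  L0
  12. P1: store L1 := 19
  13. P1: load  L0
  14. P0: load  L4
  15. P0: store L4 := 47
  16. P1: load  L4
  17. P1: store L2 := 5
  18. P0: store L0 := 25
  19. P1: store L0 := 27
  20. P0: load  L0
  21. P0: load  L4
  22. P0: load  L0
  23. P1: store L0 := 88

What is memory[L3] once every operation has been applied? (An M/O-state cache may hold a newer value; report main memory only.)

memory[L3] = 16

1. P0: load  L0  bus=[BusRd]  L0: P0=S P1=I  mem[L0]=90
2. P1: load  L0  bus=[BusRd]  L0: P0=S P1=S  mem[L0]=90
3. P1: store L2 := 66  bus=[BusRdX]  L2: P0=I P1=M  mem[L2]=80
4. P1: store L3 := 16  bus=[BusRdX]  L3: P0=I P1=M  mem[L3]=90
5. P0: store L0 := 56  bus=[BusRdX]  L0: P0=M P1=I  mem[L0]=90
6. P1: load  L2  bus=[-]  L2: P0=I P1=M  mem[L2]=80
7. P0: load  L3  bus=[BusRd,Flush]  L3: P0=S P1=S  mem[L3]=16
8. P0: store L4 := 16  bus=[BusRdX]  L4: P0=M P1=I  mem[L4]=60
9. P1: load  L0  bus=[BusRd,Flush]  L0: P0=S P1=S  mem[L0]=56
10. P0: load  L3  bus=[-]  L3: P0=S P1=S  mem[L3]=16
11. P1: load  L0  bus=[-]  L0: P0=S P1=S  mem[L0]=56
12. P1: store L1 := 19  bus=[BusRdX]  L1: P0=I P1=M  mem[L1]=20
13. P1: load  L0  bus=[-]  L0: P0=S P1=S  mem[L0]=56
14. P0: load  L4  bus=[-]  L4: P0=M P1=I  mem[L4]=60
15. P0: store L4 := 47  bus=[-]  L4: P0=M P1=I  mem[L4]=60
16. P1: load  L4  bus=[BusRd,Flush]  L4: P0=S P1=S  mem[L4]=47
17. P1: store L2 := 5  bus=[-]  L2: P0=I P1=M  mem[L2]=80
18. P0: store L0 := 25  bus=[BusRdX]  L0: P0=M P1=I  mem[L0]=56
19. P1: store L0 := 27  bus=[BusRdX,Flush]  L0: P0=I P1=M  mem[L0]=25
20. P0: load  L0  bus=[BusRd,Flush]  L0: P0=S P1=S  mem[L0]=27
21. P0: load  L4  bus=[-]  L4: P0=S P1=S  mem[L4]=47
22. P0: load  L0  bus=[-]  L0: P0=S P1=S  mem[L0]=27
23. P1: store L0 := 88  bus=[BusRdX]  L0: P0=I P1=M  mem[L0]=27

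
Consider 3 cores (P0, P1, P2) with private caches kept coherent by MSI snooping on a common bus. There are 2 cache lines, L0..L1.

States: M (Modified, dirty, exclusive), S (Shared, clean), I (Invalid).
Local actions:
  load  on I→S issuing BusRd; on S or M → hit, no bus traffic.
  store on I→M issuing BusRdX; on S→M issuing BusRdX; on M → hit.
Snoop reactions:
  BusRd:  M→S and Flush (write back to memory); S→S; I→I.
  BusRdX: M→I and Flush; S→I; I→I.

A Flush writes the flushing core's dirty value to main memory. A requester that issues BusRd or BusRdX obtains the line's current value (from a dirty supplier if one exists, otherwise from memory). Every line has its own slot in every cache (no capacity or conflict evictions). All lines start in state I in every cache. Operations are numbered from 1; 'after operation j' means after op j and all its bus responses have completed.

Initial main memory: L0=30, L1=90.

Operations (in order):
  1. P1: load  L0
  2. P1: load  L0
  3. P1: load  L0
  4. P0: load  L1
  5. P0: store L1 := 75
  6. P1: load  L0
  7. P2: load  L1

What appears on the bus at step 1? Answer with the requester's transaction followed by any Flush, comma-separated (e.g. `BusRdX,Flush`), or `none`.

bus = BusRd

  op1 P1: load  L0 → I/S/I on L0; bus BusRd; mem=30
  op2 P1: load  L0 → I/S/I on L0; bus (none); mem=30
  op3 P1: load  L0 → I/S/I on L0; bus (none); mem=30
  op4 P0: load  L1 → S/I/I on L1; bus BusRd; mem=90
  op5 P0: store L1 := 75 → M/I/I on L1; bus BusRdX; mem=90
  op6 P1: load  L0 → I/S/I on L0; bus (none); mem=30
  op7 P2: load  L1 → S/I/S on L1; bus BusRd Flush; mem=75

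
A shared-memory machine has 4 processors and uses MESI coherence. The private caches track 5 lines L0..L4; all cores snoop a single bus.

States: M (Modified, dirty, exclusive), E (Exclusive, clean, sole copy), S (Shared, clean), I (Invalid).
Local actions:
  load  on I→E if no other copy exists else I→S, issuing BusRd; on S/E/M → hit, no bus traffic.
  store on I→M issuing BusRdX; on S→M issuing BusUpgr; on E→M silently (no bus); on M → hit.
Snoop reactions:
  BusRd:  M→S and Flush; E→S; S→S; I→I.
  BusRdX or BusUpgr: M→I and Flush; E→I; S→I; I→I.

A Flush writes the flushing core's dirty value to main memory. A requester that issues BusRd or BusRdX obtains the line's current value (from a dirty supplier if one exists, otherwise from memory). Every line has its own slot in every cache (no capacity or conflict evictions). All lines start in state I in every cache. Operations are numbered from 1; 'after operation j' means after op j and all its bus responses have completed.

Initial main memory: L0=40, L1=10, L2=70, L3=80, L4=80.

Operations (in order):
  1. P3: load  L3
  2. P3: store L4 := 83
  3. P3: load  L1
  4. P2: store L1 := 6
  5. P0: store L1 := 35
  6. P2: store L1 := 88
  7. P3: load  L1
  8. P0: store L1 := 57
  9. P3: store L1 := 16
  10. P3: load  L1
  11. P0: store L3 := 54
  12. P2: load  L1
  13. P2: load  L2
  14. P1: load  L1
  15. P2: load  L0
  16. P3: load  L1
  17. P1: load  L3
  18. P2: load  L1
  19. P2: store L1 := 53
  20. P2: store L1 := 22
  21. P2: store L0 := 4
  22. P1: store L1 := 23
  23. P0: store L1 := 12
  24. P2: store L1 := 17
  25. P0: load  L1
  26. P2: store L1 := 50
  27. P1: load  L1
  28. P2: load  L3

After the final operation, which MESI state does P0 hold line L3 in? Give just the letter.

1. P3: load  L3  bus=[BusRd]  L3: P0=I P1=I P2=I P3=E  mem[L3]=80
2. P3: store L4 := 83  bus=[BusRdX]  L4: P0=I P1=I P2=I P3=M  mem[L4]=80
3. P3: load  L1  bus=[BusRd]  L1: P0=I P1=I P2=I P3=E  mem[L1]=10
4. P2: store L1 := 6  bus=[BusRdX]  L1: P0=I P1=I P2=M P3=I  mem[L1]=10
5. P0: store L1 := 35  bus=[BusRdX,Flush]  L1: P0=M P1=I P2=I P3=I  mem[L1]=6
6. P2: store L1 := 88  bus=[BusRdX,Flush]  L1: P0=I P1=I P2=M P3=I  mem[L1]=35
7. P3: load  L1  bus=[BusRd,Flush]  L1: P0=I P1=I P2=S P3=S  mem[L1]=88
8. P0: store L1 := 57  bus=[BusRdX]  L1: P0=M P1=I P2=I P3=I  mem[L1]=88
9. P3: store L1 := 16  bus=[BusRdX,Flush]  L1: P0=I P1=I P2=I P3=M  mem[L1]=57
10. P3: load  L1  bus=[-]  L1: P0=I P1=I P2=I P3=M  mem[L1]=57
11. P0: store L3 := 54  bus=[BusRdX]  L3: P0=M P1=I P2=I P3=I  mem[L3]=80
12. P2: load  L1  bus=[BusRd,Flush]  L1: P0=I P1=I P2=S P3=S  mem[L1]=16
13. P2: load  L2  bus=[BusRd]  L2: P0=I P1=I P2=E P3=I  mem[L2]=70
14. P1: load  L1  bus=[BusRd]  L1: P0=I P1=S P2=S P3=S  mem[L1]=16
15. P2: load  L0  bus=[BusRd]  L0: P0=I P1=I P2=E P3=I  mem[L0]=40
16. P3: load  L1  bus=[-]  L1: P0=I P1=S P2=S P3=S  mem[L1]=16
17. P1: load  L3  bus=[BusRd,Flush]  L3: P0=S P1=S P2=I P3=I  mem[L3]=54
18. P2: load  L1  bus=[-]  L1: P0=I P1=S P2=S P3=S  mem[L1]=16
19. P2: store L1 := 53  bus=[BusUpgr]  L1: P0=I P1=I P2=M P3=I  mem[L1]=16
20. P2: store L1 := 22  bus=[-]  L1: P0=I P1=I P2=M P3=I  mem[L1]=16
21. P2: store L0 := 4  bus=[-]  L0: P0=I P1=I P2=M P3=I  mem[L0]=40
22. P1: store L1 := 23  bus=[BusRdX,Flush]  L1: P0=I P1=M P2=I P3=I  mem[L1]=22
23. P0: store L1 := 12  bus=[BusRdX,Flush]  L1: P0=M P1=I P2=I P3=I  mem[L1]=23
24. P2: store L1 := 17  bus=[BusRdX,Flush]  L1: P0=I P1=I P2=M P3=I  mem[L1]=12
25. P0: load  L1  bus=[BusRd,Flush]  L1: P0=S P1=I P2=S P3=I  mem[L1]=17
26. P2: store L1 := 50  bus=[BusUpgr]  L1: P0=I P1=I P2=M P3=I  mem[L1]=17
27. P1: load  L1  bus=[BusRd,Flush]  L1: P0=I P1=S P2=S P3=I  mem[L1]=50
28. P2: load  L3  bus=[BusRd]  L3: P0=S P1=S P2=S P3=I  mem[L3]=54

state = S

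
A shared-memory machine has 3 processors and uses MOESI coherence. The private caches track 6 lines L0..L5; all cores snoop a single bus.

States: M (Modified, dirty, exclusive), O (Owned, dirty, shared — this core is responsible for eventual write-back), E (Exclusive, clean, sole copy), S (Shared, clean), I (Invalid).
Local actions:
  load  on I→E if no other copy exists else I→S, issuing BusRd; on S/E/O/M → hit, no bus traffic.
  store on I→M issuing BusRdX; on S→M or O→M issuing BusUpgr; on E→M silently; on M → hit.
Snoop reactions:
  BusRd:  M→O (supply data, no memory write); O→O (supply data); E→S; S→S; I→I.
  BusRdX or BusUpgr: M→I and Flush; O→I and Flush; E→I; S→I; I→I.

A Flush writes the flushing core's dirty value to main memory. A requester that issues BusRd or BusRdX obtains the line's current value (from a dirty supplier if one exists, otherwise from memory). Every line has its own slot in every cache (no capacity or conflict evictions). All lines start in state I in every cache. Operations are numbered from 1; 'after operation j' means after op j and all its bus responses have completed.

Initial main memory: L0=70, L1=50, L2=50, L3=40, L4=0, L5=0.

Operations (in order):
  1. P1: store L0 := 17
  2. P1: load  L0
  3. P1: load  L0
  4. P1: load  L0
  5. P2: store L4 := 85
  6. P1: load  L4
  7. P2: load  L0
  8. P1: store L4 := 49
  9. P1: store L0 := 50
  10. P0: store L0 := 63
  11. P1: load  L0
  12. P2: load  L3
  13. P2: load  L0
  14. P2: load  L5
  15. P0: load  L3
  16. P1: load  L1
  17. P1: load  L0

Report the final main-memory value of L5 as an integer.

  op1 P1: store L0 := 17 → I/M/I on L0; bus BusRdX; mem=70
  op2 P1: load  L0 → I/M/I on L0; bus (none); mem=70
  op3 P1: load  L0 → I/M/I on L0; bus (none); mem=70
  op4 P1: load  L0 → I/M/I on L0; bus (none); mem=70
  op5 P2: store L4 := 85 → I/I/M on L4; bus BusRdX; mem=0
  op6 P1: load  L4 → I/S/O on L4; bus BusRd; mem=0
  op7 P2: load  L0 → I/O/S on L0; bus BusRd; mem=70
  op8 P1: store L4 := 49 → I/M/I on L4; bus BusUpgr Flush; mem=85
  op9 P1: store L0 := 50 → I/M/I on L0; bus BusUpgr; mem=70
  op10 P0: store L0 := 63 → M/I/I on L0; bus BusRdX Flush; mem=50
  op11 P1: load  L0 → O/S/I on L0; bus BusRd; mem=50
  op12 P2: load  L3 → I/I/E on L3; bus BusRd; mem=40
  op13 P2: load  L0 → O/S/S on L0; bus BusRd; mem=50
  op14 P2: load  L5 → I/I/E on L5; bus BusRd; mem=0
  op15 P0: load  L3 → S/I/S on L3; bus BusRd; mem=40
  op16 P1: load  L1 → I/E/I on L1; bus BusRd; mem=50
  op17 P1: load  L0 → O/S/S on L0; bus (none); mem=50

memory[L5] = 0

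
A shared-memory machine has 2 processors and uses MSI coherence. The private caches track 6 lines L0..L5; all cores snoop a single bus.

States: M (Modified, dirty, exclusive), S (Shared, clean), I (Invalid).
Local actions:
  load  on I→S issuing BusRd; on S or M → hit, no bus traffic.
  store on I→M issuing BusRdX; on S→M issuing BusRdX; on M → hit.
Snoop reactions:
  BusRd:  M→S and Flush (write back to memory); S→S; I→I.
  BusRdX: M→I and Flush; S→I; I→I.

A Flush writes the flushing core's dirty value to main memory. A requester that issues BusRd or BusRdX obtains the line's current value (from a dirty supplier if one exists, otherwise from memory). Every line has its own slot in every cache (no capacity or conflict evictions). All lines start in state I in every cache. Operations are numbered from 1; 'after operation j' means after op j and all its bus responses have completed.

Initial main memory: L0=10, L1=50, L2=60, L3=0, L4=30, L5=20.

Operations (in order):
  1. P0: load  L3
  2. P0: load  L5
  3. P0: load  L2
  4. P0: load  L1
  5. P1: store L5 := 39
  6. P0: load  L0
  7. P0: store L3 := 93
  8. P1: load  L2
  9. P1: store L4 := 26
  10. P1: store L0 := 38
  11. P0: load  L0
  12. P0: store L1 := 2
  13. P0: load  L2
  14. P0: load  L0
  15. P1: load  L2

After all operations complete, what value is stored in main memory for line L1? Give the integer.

memory[L1] = 50

  op1 P0: load  L3 → S/I on L3; bus BusRd; mem=0
  op2 P0: load  L5 → S/I on L5; bus BusRd; mem=20
  op3 P0: load  L2 → S/I on L2; bus BusRd; mem=60
  op4 P0: load  L1 → S/I on L1; bus BusRd; mem=50
  op5 P1: store L5 := 39 → I/M on L5; bus BusRdX; mem=20
  op6 P0: load  L0 → S/I on L0; bus BusRd; mem=10
  op7 P0: store L3 := 93 → M/I on L3; bus BusRdX; mem=0
  op8 P1: load  L2 → S/S on L2; bus BusRd; mem=60
  op9 P1: store L4 := 26 → I/M on L4; bus BusRdX; mem=30
  op10 P1: store L0 := 38 → I/M on L0; bus BusRdX; mem=10
  op11 P0: load  L0 → S/S on L0; bus BusRd Flush; mem=38
  op12 P0: store L1 := 2 → M/I on L1; bus BusRdX; mem=50
  op13 P0: load  L2 → S/S on L2; bus (none); mem=60
  op14 P0: load  L0 → S/S on L0; bus (none); mem=38
  op15 P1: load  L2 → S/S on L2; bus (none); mem=60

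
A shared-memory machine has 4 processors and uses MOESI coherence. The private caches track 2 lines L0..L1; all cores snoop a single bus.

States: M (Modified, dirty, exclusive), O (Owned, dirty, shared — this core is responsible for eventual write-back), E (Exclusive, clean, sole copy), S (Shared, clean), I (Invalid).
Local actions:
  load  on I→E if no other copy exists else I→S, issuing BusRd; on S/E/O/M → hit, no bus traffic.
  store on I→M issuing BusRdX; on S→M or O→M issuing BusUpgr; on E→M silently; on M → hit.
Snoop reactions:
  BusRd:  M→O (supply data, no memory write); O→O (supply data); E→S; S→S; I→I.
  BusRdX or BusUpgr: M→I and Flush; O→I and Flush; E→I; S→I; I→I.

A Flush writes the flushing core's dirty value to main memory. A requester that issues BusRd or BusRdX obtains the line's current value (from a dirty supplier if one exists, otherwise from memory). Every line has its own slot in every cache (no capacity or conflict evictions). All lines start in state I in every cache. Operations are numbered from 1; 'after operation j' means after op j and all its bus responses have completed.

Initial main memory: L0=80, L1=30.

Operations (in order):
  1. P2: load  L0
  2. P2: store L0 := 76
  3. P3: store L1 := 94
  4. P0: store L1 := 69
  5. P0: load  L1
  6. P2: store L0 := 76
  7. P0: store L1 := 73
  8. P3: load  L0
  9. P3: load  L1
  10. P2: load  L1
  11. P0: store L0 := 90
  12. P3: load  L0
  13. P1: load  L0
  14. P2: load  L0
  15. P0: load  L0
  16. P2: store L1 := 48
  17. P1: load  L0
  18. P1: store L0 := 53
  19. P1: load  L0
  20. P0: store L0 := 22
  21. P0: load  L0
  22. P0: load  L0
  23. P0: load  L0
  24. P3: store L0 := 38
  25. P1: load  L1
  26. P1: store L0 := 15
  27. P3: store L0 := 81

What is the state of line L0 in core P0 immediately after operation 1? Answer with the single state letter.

  op1 P2: load  L0 → I/I/E/I on L0; bus BusRd; mem=80
  op2 P2: store L0 := 76 → I/I/M/I on L0; bus (none); mem=80
  op3 P3: store L1 := 94 → I/I/I/M on L1; bus BusRdX; mem=30
  op4 P0: store L1 := 69 → M/I/I/I on L1; bus BusRdX Flush; mem=94
  op5 P0: load  L1 → M/I/I/I on L1; bus (none); mem=94
  op6 P2: store L0 := 76 → I/I/M/I on L0; bus (none); mem=80
  op7 P0: store L1 := 73 → M/I/I/I on L1; bus (none); mem=94
  op8 P3: load  L0 → I/I/O/S on L0; bus BusRd; mem=80
  op9 P3: load  L1 → O/I/I/S on L1; bus BusRd; mem=94
  op10 P2: load  L1 → O/I/S/S on L1; bus BusRd; mem=94
  op11 P0: store L0 := 90 → M/I/I/I on L0; bus BusRdX Flush; mem=76
  op12 P3: load  L0 → O/I/I/S on L0; bus BusRd; mem=76
  op13 P1: load  L0 → O/S/I/S on L0; bus BusRd; mem=76
  op14 P2: load  L0 → O/S/S/S on L0; bus BusRd; mem=76
  op15 P0: load  L0 → O/S/S/S on L0; bus (none); mem=76
  op16 P2: store L1 := 48 → I/I/M/I on L1; bus BusUpgr Flush; mem=73
  op17 P1: load  L0 → O/S/S/S on L0; bus (none); mem=76
  op18 P1: store L0 := 53 → I/M/I/I on L0; bus BusUpgr Flush; mem=90
  op19 P1: load  L0 → I/M/I/I on L0; bus (none); mem=90
  op20 P0: store L0 := 22 → M/I/I/I on L0; bus BusRdX Flush; mem=53
  op21 P0: load  L0 → M/I/I/I on L0; bus (none); mem=53
  op22 P0: load  L0 → M/I/I/I on L0; bus (none); mem=53
  op23 P0: load  L0 → M/I/I/I on L0; bus (none); mem=53
  op24 P3: store L0 := 38 → I/I/I/M on L0; bus BusRdX Flush; mem=22
  op25 P1: load  L1 → I/S/O/I on L1; bus BusRd; mem=73
  op26 P1: store L0 := 15 → I/M/I/I on L0; bus BusRdX Flush; mem=38
  op27 P3: store L0 := 81 → I/I/I/M on L0; bus BusRdX Flush; mem=15

state = I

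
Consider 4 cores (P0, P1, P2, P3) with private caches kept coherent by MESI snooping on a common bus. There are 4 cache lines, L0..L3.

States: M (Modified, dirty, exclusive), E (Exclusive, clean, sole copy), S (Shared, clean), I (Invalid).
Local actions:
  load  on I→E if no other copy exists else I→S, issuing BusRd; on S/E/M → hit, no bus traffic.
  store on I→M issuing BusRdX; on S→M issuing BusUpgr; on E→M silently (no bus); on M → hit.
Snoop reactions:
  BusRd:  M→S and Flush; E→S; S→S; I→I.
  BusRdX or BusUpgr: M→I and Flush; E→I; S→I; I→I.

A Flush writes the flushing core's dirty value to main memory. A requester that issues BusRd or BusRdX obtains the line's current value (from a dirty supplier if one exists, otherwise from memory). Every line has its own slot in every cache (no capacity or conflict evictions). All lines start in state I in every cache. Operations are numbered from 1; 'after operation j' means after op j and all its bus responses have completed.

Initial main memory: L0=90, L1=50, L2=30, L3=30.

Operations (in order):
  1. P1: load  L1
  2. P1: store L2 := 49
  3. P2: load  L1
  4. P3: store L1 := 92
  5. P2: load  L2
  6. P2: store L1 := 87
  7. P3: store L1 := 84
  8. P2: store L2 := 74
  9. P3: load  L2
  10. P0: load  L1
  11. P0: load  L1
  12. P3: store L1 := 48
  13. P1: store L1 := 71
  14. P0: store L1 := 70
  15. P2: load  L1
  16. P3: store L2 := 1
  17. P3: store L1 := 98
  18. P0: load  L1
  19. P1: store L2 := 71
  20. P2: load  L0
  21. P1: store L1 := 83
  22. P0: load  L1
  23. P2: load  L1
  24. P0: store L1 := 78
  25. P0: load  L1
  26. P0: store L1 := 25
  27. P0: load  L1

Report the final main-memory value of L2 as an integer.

memory[L2] = 1

  op1 P1: load  L1 → I/E/I/I on L1; bus BusRd; mem=50
  op2 P1: store L2 := 49 → I/M/I/I on L2; bus BusRdX; mem=30
  op3 P2: load  L1 → I/S/S/I on L1; bus BusRd; mem=50
  op4 P3: store L1 := 92 → I/I/I/M on L1; bus BusRdX; mem=50
  op5 P2: load  L2 → I/S/S/I on L2; bus BusRd Flush; mem=49
  op6 P2: store L1 := 87 → I/I/M/I on L1; bus BusRdX Flush; mem=92
  op7 P3: store L1 := 84 → I/I/I/M on L1; bus BusRdX Flush; mem=87
  op8 P2: store L2 := 74 → I/I/M/I on L2; bus BusUpgr; mem=49
  op9 P3: load  L2 → I/I/S/S on L2; bus BusRd Flush; mem=74
  op10 P0: load  L1 → S/I/I/S on L1; bus BusRd Flush; mem=84
  op11 P0: load  L1 → S/I/I/S on L1; bus (none); mem=84
  op12 P3: store L1 := 48 → I/I/I/M on L1; bus BusUpgr; mem=84
  op13 P1: store L1 := 71 → I/M/I/I on L1; bus BusRdX Flush; mem=48
  op14 P0: store L1 := 70 → M/I/I/I on L1; bus BusRdX Flush; mem=71
  op15 P2: load  L1 → S/I/S/I on L1; bus BusRd Flush; mem=70
  op16 P3: store L2 := 1 → I/I/I/M on L2; bus BusUpgr; mem=74
  op17 P3: store L1 := 98 → I/I/I/M on L1; bus BusRdX; mem=70
  op18 P0: load  L1 → S/I/I/S on L1; bus BusRd Flush; mem=98
  op19 P1: store L2 := 71 → I/M/I/I on L2; bus BusRdX Flush; mem=1
  op20 P2: load  L0 → I/I/E/I on L0; bus BusRd; mem=90
  op21 P1: store L1 := 83 → I/M/I/I on L1; bus BusRdX; mem=98
  op22 P0: load  L1 → S/S/I/I on L1; bus BusRd Flush; mem=83
  op23 P2: load  L1 → S/S/S/I on L1; bus BusRd; mem=83
  op24 P0: store L1 := 78 → M/I/I/I on L1; bus BusUpgr; mem=83
  op25 P0: load  L1 → M/I/I/I on L1; bus (none); mem=83
  op26 P0: store L1 := 25 → M/I/I/I on L1; bus (none); mem=83
  op27 P0: load  L1 → M/I/I/I on L1; bus (none); mem=83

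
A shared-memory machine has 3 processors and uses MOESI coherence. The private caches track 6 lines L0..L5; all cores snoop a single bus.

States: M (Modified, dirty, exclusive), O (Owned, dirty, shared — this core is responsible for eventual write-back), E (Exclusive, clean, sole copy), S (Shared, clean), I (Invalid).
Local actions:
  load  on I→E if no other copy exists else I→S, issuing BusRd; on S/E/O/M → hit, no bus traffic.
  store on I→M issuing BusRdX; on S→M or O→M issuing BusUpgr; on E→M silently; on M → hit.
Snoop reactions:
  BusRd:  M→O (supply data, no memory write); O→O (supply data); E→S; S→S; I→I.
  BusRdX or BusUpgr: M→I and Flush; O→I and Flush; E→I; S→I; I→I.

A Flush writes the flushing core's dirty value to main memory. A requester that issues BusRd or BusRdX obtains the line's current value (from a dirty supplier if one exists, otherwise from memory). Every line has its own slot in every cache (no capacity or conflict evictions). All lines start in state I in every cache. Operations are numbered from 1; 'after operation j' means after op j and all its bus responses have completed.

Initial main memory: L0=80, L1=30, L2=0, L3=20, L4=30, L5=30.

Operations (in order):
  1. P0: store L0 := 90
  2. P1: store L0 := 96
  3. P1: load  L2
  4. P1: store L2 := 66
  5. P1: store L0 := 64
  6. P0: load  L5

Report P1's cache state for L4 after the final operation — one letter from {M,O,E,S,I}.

step 1: P0: store L0 := 90  ⟶  MII  (L0)  txn=BusRdX  M[L0]=80
step 2: P1: store L0 := 96  ⟶  IMI  (L0)  txn=BusRdX+Flush  M[L0]=90
step 3: P1: load  L2  ⟶  IEI  (L2)  txn=BusRd  M[L2]=0
step 4: P1: store L2 := 66  ⟶  IMI  (L2)  txn=∅  M[L2]=0
step 5: P1: store L0 := 64  ⟶  IMI  (L0)  txn=∅  M[L0]=90
step 6: P0: load  L5  ⟶  EII  (L5)  txn=BusRd  M[L5]=30

state = I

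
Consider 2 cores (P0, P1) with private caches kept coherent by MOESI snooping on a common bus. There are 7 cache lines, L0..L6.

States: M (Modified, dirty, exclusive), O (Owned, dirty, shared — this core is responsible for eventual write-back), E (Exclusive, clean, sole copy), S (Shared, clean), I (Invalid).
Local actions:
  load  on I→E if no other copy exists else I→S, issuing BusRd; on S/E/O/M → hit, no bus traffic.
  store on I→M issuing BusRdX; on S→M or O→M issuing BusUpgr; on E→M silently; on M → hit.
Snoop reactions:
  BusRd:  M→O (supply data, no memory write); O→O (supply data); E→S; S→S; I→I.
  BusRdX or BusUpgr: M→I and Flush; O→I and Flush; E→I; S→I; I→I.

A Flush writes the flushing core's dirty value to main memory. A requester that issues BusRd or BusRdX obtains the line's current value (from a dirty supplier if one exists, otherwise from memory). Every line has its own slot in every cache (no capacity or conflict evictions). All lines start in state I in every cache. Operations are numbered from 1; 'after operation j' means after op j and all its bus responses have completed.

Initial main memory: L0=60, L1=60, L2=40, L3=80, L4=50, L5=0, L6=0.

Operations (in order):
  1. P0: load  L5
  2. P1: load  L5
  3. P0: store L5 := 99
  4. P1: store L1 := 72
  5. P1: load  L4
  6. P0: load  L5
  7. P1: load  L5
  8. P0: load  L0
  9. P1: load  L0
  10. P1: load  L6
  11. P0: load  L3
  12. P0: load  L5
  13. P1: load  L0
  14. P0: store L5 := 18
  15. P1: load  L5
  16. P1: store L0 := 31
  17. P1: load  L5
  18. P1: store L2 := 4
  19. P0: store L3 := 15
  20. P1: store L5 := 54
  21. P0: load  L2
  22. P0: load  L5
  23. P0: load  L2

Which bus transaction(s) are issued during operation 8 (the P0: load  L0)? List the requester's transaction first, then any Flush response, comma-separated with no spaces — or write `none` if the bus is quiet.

bus = BusRd

[1] P0: load  L5 | P0:E(0), P1:I | bus: BusRd
[2] P1: load  L5 | P0:S(0), P1:S(0) | bus: BusRd
[3] P0: store L5 := 99 | P0:M(99), P1:I | bus: BusUpgr
[4] P1: store L1 := 72 | P0:I, P1:M(72) | bus: BusRdX
[5] P1: load  L4 | P0:I, P1:E(50) | bus: BusRd
[6] P0: load  L5 | P0:M(99), P1:I | bus: none
[7] P1: load  L5 | P0:O(99), P1:S(99) | bus: BusRd
[8] P0: load  L0 | P0:E(60), P1:I | bus: BusRd
[9] P1: load  L0 | P0:S(60), P1:S(60) | bus: BusRd
[10] P1: load  L6 | P0:I, P1:E(0) | bus: BusRd
[11] P0: load  L3 | P0:E(80), P1:I | bus: BusRd
[12] P0: load  L5 | P0:O(99), P1:S(99) | bus: none
[13] P1: load  L0 | P0:S(60), P1:S(60) | bus: none
[14] P0: store L5 := 18 | P0:M(18), P1:I | bus: BusUpgr
[15] P1: load  L5 | P0:O(18), P1:S(18) | bus: BusRd
[16] P1: store L0 := 31 | P0:I, P1:M(31) | bus: BusUpgr
[17] P1: load  L5 | P0:O(18), P1:S(18) | bus: none
[18] P1: store L2 := 4 | P0:I, P1:M(4) | bus: BusRdX
[19] P0: store L3 := 15 | P0:M(15), P1:I | bus: none
[20] P1: store L5 := 54 | P0:I, P1:M(54) | bus: BusUpgr,Flush
[21] P0: load  L2 | P0:S(4), P1:O(4) | bus: BusRd
[22] P0: load  L5 | P0:S(54), P1:O(54) | bus: BusRd
[23] P0: load  L2 | P0:S(4), P1:O(4) | bus: none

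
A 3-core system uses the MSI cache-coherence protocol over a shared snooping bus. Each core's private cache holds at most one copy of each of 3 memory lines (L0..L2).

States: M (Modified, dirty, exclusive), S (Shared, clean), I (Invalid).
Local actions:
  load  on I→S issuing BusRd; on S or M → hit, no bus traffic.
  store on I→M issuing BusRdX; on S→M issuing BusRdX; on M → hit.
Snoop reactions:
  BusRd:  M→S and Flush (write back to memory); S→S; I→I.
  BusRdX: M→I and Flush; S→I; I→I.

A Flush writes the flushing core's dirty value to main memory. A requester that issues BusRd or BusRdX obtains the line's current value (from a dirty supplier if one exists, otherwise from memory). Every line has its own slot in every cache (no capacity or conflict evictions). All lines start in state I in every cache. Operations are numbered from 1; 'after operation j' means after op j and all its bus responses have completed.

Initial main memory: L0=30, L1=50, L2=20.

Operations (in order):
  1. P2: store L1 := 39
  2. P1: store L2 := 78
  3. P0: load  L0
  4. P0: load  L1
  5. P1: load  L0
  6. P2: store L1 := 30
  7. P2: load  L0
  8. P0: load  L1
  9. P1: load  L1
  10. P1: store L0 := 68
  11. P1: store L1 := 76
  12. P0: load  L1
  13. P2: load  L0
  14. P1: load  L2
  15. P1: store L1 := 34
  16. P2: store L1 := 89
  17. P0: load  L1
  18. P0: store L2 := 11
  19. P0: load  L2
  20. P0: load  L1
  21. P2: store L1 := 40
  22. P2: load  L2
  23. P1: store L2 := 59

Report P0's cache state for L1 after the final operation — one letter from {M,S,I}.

1. P2: store L1 := 39  bus=[BusRdX]  L1: P0=I P1=I P2=M  mem[L1]=50
2. P1: store L2 := 78  bus=[BusRdX]  L2: P0=I P1=M P2=I  mem[L2]=20
3. P0: load  L0  bus=[BusRd]  L0: P0=S P1=I P2=I  mem[L0]=30
4. P0: load  L1  bus=[BusRd,Flush]  L1: P0=S P1=I P2=S  mem[L1]=39
5. P1: load  L0  bus=[BusRd]  L0: P0=S P1=S P2=I  mem[L0]=30
6. P2: store L1 := 30  bus=[BusRdX]  L1: P0=I P1=I P2=M  mem[L1]=39
7. P2: load  L0  bus=[BusRd]  L0: P0=S P1=S P2=S  mem[L0]=30
8. P0: load  L1  bus=[BusRd,Flush]  L1: P0=S P1=I P2=S  mem[L1]=30
9. P1: load  L1  bus=[BusRd]  L1: P0=S P1=S P2=S  mem[L1]=30
10. P1: store L0 := 68  bus=[BusRdX]  L0: P0=I P1=M P2=I  mem[L0]=30
11. P1: store L1 := 76  bus=[BusRdX]  L1: P0=I P1=M P2=I  mem[L1]=30
12. P0: load  L1  bus=[BusRd,Flush]  L1: P0=S P1=S P2=I  mem[L1]=76
13. P2: load  L0  bus=[BusRd,Flush]  L0: P0=I P1=S P2=S  mem[L0]=68
14. P1: load  L2  bus=[-]  L2: P0=I P1=M P2=I  mem[L2]=20
15. P1: store L1 := 34  bus=[BusRdX]  L1: P0=I P1=M P2=I  mem[L1]=76
16. P2: store L1 := 89  bus=[BusRdX,Flush]  L1: P0=I P1=I P2=M  mem[L1]=34
17. P0: load  L1  bus=[BusRd,Flush]  L1: P0=S P1=I P2=S  mem[L1]=89
18. P0: store L2 := 11  bus=[BusRdX,Flush]  L2: P0=M P1=I P2=I  mem[L2]=78
19. P0: load  L2  bus=[-]  L2: P0=M P1=I P2=I  mem[L2]=78
20. P0: load  L1  bus=[-]  L1: P0=S P1=I P2=S  mem[L1]=89
21. P2: store L1 := 40  bus=[BusRdX]  L1: P0=I P1=I P2=M  mem[L1]=89
22. P2: load  L2  bus=[BusRd,Flush]  L2: P0=S P1=I P2=S  mem[L2]=11
23. P1: store L2 := 59  bus=[BusRdX]  L2: P0=I P1=M P2=I  mem[L2]=11

state = I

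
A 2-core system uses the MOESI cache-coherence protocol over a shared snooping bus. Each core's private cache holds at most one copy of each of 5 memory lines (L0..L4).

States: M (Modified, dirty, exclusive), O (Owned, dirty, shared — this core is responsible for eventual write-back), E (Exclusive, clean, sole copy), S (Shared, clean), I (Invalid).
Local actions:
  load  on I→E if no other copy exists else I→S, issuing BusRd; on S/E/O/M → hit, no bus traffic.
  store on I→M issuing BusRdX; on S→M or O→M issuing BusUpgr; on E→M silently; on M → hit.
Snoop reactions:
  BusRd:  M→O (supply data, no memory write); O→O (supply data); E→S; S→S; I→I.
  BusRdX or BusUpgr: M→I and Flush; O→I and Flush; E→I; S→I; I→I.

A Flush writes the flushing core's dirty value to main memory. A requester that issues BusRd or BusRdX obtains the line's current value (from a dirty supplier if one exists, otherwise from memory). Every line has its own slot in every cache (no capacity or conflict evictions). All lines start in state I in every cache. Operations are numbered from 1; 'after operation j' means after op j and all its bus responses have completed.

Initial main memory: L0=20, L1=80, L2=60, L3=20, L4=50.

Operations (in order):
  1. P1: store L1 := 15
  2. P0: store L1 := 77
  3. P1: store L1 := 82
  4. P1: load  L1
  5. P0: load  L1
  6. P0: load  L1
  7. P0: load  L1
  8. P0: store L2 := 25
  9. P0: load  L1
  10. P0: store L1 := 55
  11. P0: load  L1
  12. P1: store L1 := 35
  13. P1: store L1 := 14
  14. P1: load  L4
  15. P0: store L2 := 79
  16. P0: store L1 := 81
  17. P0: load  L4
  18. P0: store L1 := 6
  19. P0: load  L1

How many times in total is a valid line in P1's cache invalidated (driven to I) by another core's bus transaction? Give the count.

1. P1: store L1 := 15  bus=[BusRdX]  L1: P0=I P1=M  mem[L1]=80
2. P0: store L1 := 77  bus=[BusRdX,Flush]  L1: P0=M P1=I  mem[L1]=15
3. P1: store L1 := 82  bus=[BusRdX,Flush]  L1: P0=I P1=M  mem[L1]=77
4. P1: load  L1  bus=[-]  L1: P0=I P1=M  mem[L1]=77
5. P0: load  L1  bus=[BusRd]  L1: P0=S P1=O  mem[L1]=77
6. P0: load  L1  bus=[-]  L1: P0=S P1=O  mem[L1]=77
7. P0: load  L1  bus=[-]  L1: P0=S P1=O  mem[L1]=77
8. P0: store L2 := 25  bus=[BusRdX]  L2: P0=M P1=I  mem[L2]=60
9. P0: load  L1  bus=[-]  L1: P0=S P1=O  mem[L1]=77
10. P0: store L1 := 55  bus=[BusUpgr,Flush]  L1: P0=M P1=I  mem[L1]=82
11. P0: load  L1  bus=[-]  L1: P0=M P1=I  mem[L1]=82
12. P1: store L1 := 35  bus=[BusRdX,Flush]  L1: P0=I P1=M  mem[L1]=55
13. P1: store L1 := 14  bus=[-]  L1: P0=I P1=M  mem[L1]=55
14. P1: load  L4  bus=[BusRd]  L4: P0=I P1=E  mem[L4]=50
15. P0: store L2 := 79  bus=[-]  L2: P0=M P1=I  mem[L2]=60
16. P0: store L1 := 81  bus=[BusRdX,Flush]  L1: P0=M P1=I  mem[L1]=14
17. P0: load  L4  bus=[BusRd]  L4: P0=S P1=S  mem[L4]=50
18. P0: store L1 := 6  bus=[-]  L1: P0=M P1=I  mem[L1]=14
19. P0: load  L1  bus=[-]  L1: P0=M P1=I  mem[L1]=14

invalidations = 3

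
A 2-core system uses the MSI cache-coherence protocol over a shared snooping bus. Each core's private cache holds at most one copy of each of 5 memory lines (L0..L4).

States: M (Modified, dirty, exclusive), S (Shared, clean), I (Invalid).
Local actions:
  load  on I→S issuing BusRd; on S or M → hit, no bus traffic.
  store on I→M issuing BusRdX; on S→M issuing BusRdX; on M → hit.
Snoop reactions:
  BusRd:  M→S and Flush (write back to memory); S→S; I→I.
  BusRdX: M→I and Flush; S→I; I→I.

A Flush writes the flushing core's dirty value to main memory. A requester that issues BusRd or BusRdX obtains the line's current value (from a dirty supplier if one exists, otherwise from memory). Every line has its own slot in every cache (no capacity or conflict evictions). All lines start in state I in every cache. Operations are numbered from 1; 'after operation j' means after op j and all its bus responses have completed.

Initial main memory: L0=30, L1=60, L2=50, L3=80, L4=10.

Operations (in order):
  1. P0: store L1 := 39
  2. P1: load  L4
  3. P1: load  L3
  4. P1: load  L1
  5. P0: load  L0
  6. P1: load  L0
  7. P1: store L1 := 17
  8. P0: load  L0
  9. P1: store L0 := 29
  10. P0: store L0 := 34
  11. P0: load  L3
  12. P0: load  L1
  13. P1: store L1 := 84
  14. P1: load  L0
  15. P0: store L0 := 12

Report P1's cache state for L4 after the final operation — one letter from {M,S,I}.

state = S

  op1 P0: store L1 := 39 → M/I on L1; bus BusRdX; mem=60
  op2 P1: load  L4 → I/S on L4; bus BusRd; mem=10
  op3 P1: load  L3 → I/S on L3; bus BusRd; mem=80
  op4 P1: load  L1 → S/S on L1; bus BusRd Flush; mem=39
  op5 P0: load  L0 → S/I on L0; bus BusRd; mem=30
  op6 P1: load  L0 → S/S on L0; bus BusRd; mem=30
  op7 P1: store L1 := 17 → I/M on L1; bus BusRdX; mem=39
  op8 P0: load  L0 → S/S on L0; bus (none); mem=30
  op9 P1: store L0 := 29 → I/M on L0; bus BusRdX; mem=30
  op10 P0: store L0 := 34 → M/I on L0; bus BusRdX Flush; mem=29
  op11 P0: load  L3 → S/S on L3; bus BusRd; mem=80
  op12 P0: load  L1 → S/S on L1; bus BusRd Flush; mem=17
  op13 P1: store L1 := 84 → I/M on L1; bus BusRdX; mem=17
  op14 P1: load  L0 → S/S on L0; bus BusRd Flush; mem=34
  op15 P0: store L0 := 12 → M/I on L0; bus BusRdX; mem=34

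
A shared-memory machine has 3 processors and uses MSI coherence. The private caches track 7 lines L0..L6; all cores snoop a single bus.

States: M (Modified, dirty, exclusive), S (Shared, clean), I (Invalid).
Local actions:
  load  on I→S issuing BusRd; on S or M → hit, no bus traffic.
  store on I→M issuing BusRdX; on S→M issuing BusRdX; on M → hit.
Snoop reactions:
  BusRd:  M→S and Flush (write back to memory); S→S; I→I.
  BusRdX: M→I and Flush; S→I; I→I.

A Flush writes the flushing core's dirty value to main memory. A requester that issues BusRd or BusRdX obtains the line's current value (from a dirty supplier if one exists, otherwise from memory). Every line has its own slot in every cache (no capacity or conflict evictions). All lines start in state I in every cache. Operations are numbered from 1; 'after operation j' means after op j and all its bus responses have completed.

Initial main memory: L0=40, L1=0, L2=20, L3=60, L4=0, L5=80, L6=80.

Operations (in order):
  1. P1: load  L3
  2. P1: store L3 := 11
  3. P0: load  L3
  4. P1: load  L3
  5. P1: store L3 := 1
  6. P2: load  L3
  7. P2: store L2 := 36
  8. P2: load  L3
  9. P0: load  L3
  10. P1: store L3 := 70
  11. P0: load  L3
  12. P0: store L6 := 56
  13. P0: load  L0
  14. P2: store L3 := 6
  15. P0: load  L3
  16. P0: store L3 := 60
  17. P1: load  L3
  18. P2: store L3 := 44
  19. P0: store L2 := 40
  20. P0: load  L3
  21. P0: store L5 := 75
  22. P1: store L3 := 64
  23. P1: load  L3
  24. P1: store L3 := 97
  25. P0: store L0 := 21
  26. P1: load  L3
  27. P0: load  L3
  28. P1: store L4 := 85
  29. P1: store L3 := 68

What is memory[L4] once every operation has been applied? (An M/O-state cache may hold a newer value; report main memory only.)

[1] P1: load  L3 | P0:I, P1:S(60), P2:I | bus: BusRd
[2] P1: store L3 := 11 | P0:I, P1:M(11), P2:I | bus: BusRdX
[3] P0: load  L3 | P0:S(11), P1:S(11), P2:I | bus: BusRd,Flush
[4] P1: load  L3 | P0:S(11), P1:S(11), P2:I | bus: none
[5] P1: store L3 := 1 | P0:I, P1:M(1), P2:I | bus: BusRdX
[6] P2: load  L3 | P0:I, P1:S(1), P2:S(1) | bus: BusRd,Flush
[7] P2: store L2 := 36 | P0:I, P1:I, P2:M(36) | bus: BusRdX
[8] P2: load  L3 | P0:I, P1:S(1), P2:S(1) | bus: none
[9] P0: load  L3 | P0:S(1), P1:S(1), P2:S(1) | bus: BusRd
[10] P1: store L3 := 70 | P0:I, P1:M(70), P2:I | bus: BusRdX
[11] P0: load  L3 | P0:S(70), P1:S(70), P2:I | bus: BusRd,Flush
[12] P0: store L6 := 56 | P0:M(56), P1:I, P2:I | bus: BusRdX
[13] P0: load  L0 | P0:S(40), P1:I, P2:I | bus: BusRd
[14] P2: store L3 := 6 | P0:I, P1:I, P2:M(6) | bus: BusRdX
[15] P0: load  L3 | P0:S(6), P1:I, P2:S(6) | bus: BusRd,Flush
[16] P0: store L3 := 60 | P0:M(60), P1:I, P2:I | bus: BusRdX
[17] P1: load  L3 | P0:S(60), P1:S(60), P2:I | bus: BusRd,Flush
[18] P2: store L3 := 44 | P0:I, P1:I, P2:M(44) | bus: BusRdX
[19] P0: store L2 := 40 | P0:M(40), P1:I, P2:I | bus: BusRdX,Flush
[20] P0: load  L3 | P0:S(44), P1:I, P2:S(44) | bus: BusRd,Flush
[21] P0: store L5 := 75 | P0:M(75), P1:I, P2:I | bus: BusRdX
[22] P1: store L3 := 64 | P0:I, P1:M(64), P2:I | bus: BusRdX
[23] P1: load  L3 | P0:I, P1:M(64), P2:I | bus: none
[24] P1: store L3 := 97 | P0:I, P1:M(97), P2:I | bus: none
[25] P0: store L0 := 21 | P0:M(21), P1:I, P2:I | bus: BusRdX
[26] P1: load  L3 | P0:I, P1:M(97), P2:I | bus: none
[27] P0: load  L3 | P0:S(97), P1:S(97), P2:I | bus: BusRd,Flush
[28] P1: store L4 := 85 | P0:I, P1:M(85), P2:I | bus: BusRdX
[29] P1: store L3 := 68 | P0:I, P1:M(68), P2:I | bus: BusRdX

memory[L4] = 0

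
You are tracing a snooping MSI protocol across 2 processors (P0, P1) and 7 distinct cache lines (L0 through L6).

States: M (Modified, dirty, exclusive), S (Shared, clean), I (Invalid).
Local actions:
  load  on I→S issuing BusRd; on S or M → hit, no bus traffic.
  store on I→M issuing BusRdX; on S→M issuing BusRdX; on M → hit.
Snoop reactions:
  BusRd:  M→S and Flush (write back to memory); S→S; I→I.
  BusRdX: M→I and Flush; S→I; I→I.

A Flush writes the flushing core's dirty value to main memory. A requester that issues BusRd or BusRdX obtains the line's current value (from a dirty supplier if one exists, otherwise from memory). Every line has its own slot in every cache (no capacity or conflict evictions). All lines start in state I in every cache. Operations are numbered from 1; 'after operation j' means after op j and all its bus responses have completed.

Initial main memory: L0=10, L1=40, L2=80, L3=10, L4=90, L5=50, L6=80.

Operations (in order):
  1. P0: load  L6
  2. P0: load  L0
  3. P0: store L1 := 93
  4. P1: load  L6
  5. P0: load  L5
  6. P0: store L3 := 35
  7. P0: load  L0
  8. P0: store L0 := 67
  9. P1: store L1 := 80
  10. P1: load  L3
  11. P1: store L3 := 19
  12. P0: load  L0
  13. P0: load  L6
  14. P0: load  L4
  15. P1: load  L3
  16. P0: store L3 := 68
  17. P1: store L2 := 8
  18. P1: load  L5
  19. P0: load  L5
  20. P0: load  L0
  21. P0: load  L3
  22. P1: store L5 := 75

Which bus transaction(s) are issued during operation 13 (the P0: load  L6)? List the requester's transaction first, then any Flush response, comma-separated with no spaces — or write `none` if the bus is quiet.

  op1 P0: load  L6 → S/I on L6; bus BusRd; mem=80
  op2 P0: load  L0 → S/I on L0; bus BusRd; mem=10
  op3 P0: store L1 := 93 → M/I on L1; bus BusRdX; mem=40
  op4 P1: load  L6 → S/S on L6; bus BusRd; mem=80
  op5 P0: load  L5 → S/I on L5; bus BusRd; mem=50
  op6 P0: store L3 := 35 → M/I on L3; bus BusRdX; mem=10
  op7 P0: load  L0 → S/I on L0; bus (none); mem=10
  op8 P0: store L0 := 67 → M/I on L0; bus BusRdX; mem=10
  op9 P1: store L1 := 80 → I/M on L1; bus BusRdX Flush; mem=93
  op10 P1: load  L3 → S/S on L3; bus BusRd Flush; mem=35
  op11 P1: store L3 := 19 → I/M on L3; bus BusRdX; mem=35
  op12 P0: load  L0 → M/I on L0; bus (none); mem=10
  op13 P0: load  L6 → S/S on L6; bus (none); mem=80
  op14 P0: load  L4 → S/I on L4; bus BusRd; mem=90
  op15 P1: load  L3 → I/M on L3; bus (none); mem=35
  op16 P0: store L3 := 68 → M/I on L3; bus BusRdX Flush; mem=19
  op17 P1: store L2 := 8 → I/M on L2; bus BusRdX; mem=80
  op18 P1: load  L5 → S/S on L5; bus BusRd; mem=50
  op19 P0: load  L5 → S/S on L5; bus (none); mem=50
  op20 P0: load  L0 → M/I on L0; bus (none); mem=10
  op21 P0: load  L3 → M/I on L3; bus (none); mem=19
  op22 P1: store L5 := 75 → I/M on L5; bus BusRdX; mem=50

bus = none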